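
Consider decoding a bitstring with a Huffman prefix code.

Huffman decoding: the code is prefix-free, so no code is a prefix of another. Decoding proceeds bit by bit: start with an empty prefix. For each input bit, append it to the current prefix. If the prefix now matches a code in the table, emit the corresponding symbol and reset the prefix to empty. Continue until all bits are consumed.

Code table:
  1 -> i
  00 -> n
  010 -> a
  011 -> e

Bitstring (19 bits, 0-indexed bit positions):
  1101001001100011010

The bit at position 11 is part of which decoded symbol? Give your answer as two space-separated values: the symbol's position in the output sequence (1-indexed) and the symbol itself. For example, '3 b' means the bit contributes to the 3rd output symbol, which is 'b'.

Bit 0: prefix='1' -> emit 'i', reset
Bit 1: prefix='1' -> emit 'i', reset
Bit 2: prefix='0' (no match yet)
Bit 3: prefix='01' (no match yet)
Bit 4: prefix='010' -> emit 'a', reset
Bit 5: prefix='0' (no match yet)
Bit 6: prefix='01' (no match yet)
Bit 7: prefix='010' -> emit 'a', reset
Bit 8: prefix='0' (no match yet)
Bit 9: prefix='01' (no match yet)
Bit 10: prefix='011' -> emit 'e', reset
Bit 11: prefix='0' (no match yet)
Bit 12: prefix='00' -> emit 'n', reset
Bit 13: prefix='0' (no match yet)
Bit 14: prefix='01' (no match yet)
Bit 15: prefix='011' -> emit 'e', reset

Answer: 6 n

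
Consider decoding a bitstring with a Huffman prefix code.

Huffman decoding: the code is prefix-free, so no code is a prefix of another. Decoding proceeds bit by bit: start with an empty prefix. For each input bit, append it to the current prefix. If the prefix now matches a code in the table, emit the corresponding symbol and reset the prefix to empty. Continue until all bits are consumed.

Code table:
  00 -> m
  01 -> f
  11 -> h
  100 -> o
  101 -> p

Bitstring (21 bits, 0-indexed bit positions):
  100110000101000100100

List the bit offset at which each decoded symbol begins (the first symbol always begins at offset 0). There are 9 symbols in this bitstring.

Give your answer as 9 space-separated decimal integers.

Bit 0: prefix='1' (no match yet)
Bit 1: prefix='10' (no match yet)
Bit 2: prefix='100' -> emit 'o', reset
Bit 3: prefix='1' (no match yet)
Bit 4: prefix='11' -> emit 'h', reset
Bit 5: prefix='0' (no match yet)
Bit 6: prefix='00' -> emit 'm', reset
Bit 7: prefix='0' (no match yet)
Bit 8: prefix='00' -> emit 'm', reset
Bit 9: prefix='1' (no match yet)
Bit 10: prefix='10' (no match yet)
Bit 11: prefix='101' -> emit 'p', reset
Bit 12: prefix='0' (no match yet)
Bit 13: prefix='00' -> emit 'm', reset
Bit 14: prefix='0' (no match yet)
Bit 15: prefix='01' -> emit 'f', reset
Bit 16: prefix='0' (no match yet)
Bit 17: prefix='00' -> emit 'm', reset
Bit 18: prefix='1' (no match yet)
Bit 19: prefix='10' (no match yet)
Bit 20: prefix='100' -> emit 'o', reset

Answer: 0 3 5 7 9 12 14 16 18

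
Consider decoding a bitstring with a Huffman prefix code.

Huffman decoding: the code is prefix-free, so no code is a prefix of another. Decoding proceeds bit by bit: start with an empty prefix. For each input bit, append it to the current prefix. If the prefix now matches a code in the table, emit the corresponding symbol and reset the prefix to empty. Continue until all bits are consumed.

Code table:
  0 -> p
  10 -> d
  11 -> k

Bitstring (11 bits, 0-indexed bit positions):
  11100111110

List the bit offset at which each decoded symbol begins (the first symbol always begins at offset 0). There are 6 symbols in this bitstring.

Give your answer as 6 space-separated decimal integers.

Answer: 0 2 4 5 7 9

Derivation:
Bit 0: prefix='1' (no match yet)
Bit 1: prefix='11' -> emit 'k', reset
Bit 2: prefix='1' (no match yet)
Bit 3: prefix='10' -> emit 'd', reset
Bit 4: prefix='0' -> emit 'p', reset
Bit 5: prefix='1' (no match yet)
Bit 6: prefix='11' -> emit 'k', reset
Bit 7: prefix='1' (no match yet)
Bit 8: prefix='11' -> emit 'k', reset
Bit 9: prefix='1' (no match yet)
Bit 10: prefix='10' -> emit 'd', reset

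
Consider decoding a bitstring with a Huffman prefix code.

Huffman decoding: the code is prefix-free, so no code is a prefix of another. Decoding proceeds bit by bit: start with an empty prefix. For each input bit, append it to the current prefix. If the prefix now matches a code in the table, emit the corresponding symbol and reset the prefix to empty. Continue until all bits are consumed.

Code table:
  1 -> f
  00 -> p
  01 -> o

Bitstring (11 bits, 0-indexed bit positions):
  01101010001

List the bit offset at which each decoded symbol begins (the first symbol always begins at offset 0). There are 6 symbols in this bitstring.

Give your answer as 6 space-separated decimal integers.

Bit 0: prefix='0' (no match yet)
Bit 1: prefix='01' -> emit 'o', reset
Bit 2: prefix='1' -> emit 'f', reset
Bit 3: prefix='0' (no match yet)
Bit 4: prefix='01' -> emit 'o', reset
Bit 5: prefix='0' (no match yet)
Bit 6: prefix='01' -> emit 'o', reset
Bit 7: prefix='0' (no match yet)
Bit 8: prefix='00' -> emit 'p', reset
Bit 9: prefix='0' (no match yet)
Bit 10: prefix='01' -> emit 'o', reset

Answer: 0 2 3 5 7 9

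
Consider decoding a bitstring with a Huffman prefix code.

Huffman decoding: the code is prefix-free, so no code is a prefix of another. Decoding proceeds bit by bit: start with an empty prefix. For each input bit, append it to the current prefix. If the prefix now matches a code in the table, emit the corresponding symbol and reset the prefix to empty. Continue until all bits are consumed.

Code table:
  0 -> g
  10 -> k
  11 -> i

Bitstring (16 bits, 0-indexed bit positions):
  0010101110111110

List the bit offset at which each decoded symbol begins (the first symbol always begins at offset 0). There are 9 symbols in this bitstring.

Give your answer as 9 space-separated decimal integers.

Bit 0: prefix='0' -> emit 'g', reset
Bit 1: prefix='0' -> emit 'g', reset
Bit 2: prefix='1' (no match yet)
Bit 3: prefix='10' -> emit 'k', reset
Bit 4: prefix='1' (no match yet)
Bit 5: prefix='10' -> emit 'k', reset
Bit 6: prefix='1' (no match yet)
Bit 7: prefix='11' -> emit 'i', reset
Bit 8: prefix='1' (no match yet)
Bit 9: prefix='10' -> emit 'k', reset
Bit 10: prefix='1' (no match yet)
Bit 11: prefix='11' -> emit 'i', reset
Bit 12: prefix='1' (no match yet)
Bit 13: prefix='11' -> emit 'i', reset
Bit 14: prefix='1' (no match yet)
Bit 15: prefix='10' -> emit 'k', reset

Answer: 0 1 2 4 6 8 10 12 14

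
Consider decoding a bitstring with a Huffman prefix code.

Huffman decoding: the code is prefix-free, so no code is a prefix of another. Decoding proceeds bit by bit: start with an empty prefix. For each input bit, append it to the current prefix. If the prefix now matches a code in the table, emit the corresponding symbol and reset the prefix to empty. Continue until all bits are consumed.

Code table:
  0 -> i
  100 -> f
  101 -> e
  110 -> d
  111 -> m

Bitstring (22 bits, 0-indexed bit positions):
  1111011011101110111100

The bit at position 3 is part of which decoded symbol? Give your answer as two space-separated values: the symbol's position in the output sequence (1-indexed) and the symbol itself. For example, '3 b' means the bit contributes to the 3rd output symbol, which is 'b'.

Bit 0: prefix='1' (no match yet)
Bit 1: prefix='11' (no match yet)
Bit 2: prefix='111' -> emit 'm', reset
Bit 3: prefix='1' (no match yet)
Bit 4: prefix='10' (no match yet)
Bit 5: prefix='101' -> emit 'e', reset
Bit 6: prefix='1' (no match yet)
Bit 7: prefix='10' (no match yet)

Answer: 2 e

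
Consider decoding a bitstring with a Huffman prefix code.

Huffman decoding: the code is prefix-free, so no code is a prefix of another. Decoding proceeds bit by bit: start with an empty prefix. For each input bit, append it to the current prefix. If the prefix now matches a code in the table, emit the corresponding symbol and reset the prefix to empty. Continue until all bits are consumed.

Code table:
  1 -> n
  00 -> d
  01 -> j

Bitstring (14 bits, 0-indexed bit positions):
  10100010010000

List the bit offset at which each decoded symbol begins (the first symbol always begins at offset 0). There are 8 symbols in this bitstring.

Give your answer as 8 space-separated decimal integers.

Bit 0: prefix='1' -> emit 'n', reset
Bit 1: prefix='0' (no match yet)
Bit 2: prefix='01' -> emit 'j', reset
Bit 3: prefix='0' (no match yet)
Bit 4: prefix='00' -> emit 'd', reset
Bit 5: prefix='0' (no match yet)
Bit 6: prefix='01' -> emit 'j', reset
Bit 7: prefix='0' (no match yet)
Bit 8: prefix='00' -> emit 'd', reset
Bit 9: prefix='1' -> emit 'n', reset
Bit 10: prefix='0' (no match yet)
Bit 11: prefix='00' -> emit 'd', reset
Bit 12: prefix='0' (no match yet)
Bit 13: prefix='00' -> emit 'd', reset

Answer: 0 1 3 5 7 9 10 12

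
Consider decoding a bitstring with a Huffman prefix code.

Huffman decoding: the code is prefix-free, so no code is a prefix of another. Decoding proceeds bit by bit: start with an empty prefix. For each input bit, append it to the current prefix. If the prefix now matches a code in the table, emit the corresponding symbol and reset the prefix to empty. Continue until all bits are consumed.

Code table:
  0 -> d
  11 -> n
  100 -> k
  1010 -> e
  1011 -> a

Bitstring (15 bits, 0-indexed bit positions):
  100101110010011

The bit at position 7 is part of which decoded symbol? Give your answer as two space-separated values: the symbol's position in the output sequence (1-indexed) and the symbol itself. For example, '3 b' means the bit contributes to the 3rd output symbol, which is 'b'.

Answer: 3 k

Derivation:
Bit 0: prefix='1' (no match yet)
Bit 1: prefix='10' (no match yet)
Bit 2: prefix='100' -> emit 'k', reset
Bit 3: prefix='1' (no match yet)
Bit 4: prefix='10' (no match yet)
Bit 5: prefix='101' (no match yet)
Bit 6: prefix='1011' -> emit 'a', reset
Bit 7: prefix='1' (no match yet)
Bit 8: prefix='10' (no match yet)
Bit 9: prefix='100' -> emit 'k', reset
Bit 10: prefix='1' (no match yet)
Bit 11: prefix='10' (no match yet)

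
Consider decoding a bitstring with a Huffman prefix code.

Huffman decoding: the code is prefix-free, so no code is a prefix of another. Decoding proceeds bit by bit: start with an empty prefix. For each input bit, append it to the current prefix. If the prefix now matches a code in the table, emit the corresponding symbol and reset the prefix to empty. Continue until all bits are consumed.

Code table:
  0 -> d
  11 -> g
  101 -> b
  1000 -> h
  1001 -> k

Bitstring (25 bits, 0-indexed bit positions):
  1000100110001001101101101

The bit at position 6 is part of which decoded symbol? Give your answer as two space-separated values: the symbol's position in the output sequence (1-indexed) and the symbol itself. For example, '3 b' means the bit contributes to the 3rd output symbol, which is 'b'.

Answer: 2 k

Derivation:
Bit 0: prefix='1' (no match yet)
Bit 1: prefix='10' (no match yet)
Bit 2: prefix='100' (no match yet)
Bit 3: prefix='1000' -> emit 'h', reset
Bit 4: prefix='1' (no match yet)
Bit 5: prefix='10' (no match yet)
Bit 6: prefix='100' (no match yet)
Bit 7: prefix='1001' -> emit 'k', reset
Bit 8: prefix='1' (no match yet)
Bit 9: prefix='10' (no match yet)
Bit 10: prefix='100' (no match yet)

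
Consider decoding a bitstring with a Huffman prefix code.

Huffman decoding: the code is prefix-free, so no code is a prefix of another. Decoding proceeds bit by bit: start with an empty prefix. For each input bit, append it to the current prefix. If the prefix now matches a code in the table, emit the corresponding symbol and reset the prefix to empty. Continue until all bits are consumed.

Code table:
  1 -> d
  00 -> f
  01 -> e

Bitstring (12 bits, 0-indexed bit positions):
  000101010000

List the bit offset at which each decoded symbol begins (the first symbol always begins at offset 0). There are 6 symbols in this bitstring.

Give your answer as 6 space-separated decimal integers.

Answer: 0 2 4 6 8 10

Derivation:
Bit 0: prefix='0' (no match yet)
Bit 1: prefix='00' -> emit 'f', reset
Bit 2: prefix='0' (no match yet)
Bit 3: prefix='01' -> emit 'e', reset
Bit 4: prefix='0' (no match yet)
Bit 5: prefix='01' -> emit 'e', reset
Bit 6: prefix='0' (no match yet)
Bit 7: prefix='01' -> emit 'e', reset
Bit 8: prefix='0' (no match yet)
Bit 9: prefix='00' -> emit 'f', reset
Bit 10: prefix='0' (no match yet)
Bit 11: prefix='00' -> emit 'f', reset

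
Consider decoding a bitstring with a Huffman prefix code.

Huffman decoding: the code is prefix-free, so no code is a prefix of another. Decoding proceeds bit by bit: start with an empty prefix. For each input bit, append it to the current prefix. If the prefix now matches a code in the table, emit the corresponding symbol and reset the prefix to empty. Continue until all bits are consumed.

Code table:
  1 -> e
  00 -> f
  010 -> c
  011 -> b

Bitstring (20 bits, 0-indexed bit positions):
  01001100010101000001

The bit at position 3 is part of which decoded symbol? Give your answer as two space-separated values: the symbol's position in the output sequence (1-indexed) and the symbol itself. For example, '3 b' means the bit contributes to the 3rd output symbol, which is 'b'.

Bit 0: prefix='0' (no match yet)
Bit 1: prefix='01' (no match yet)
Bit 2: prefix='010' -> emit 'c', reset
Bit 3: prefix='0' (no match yet)
Bit 4: prefix='01' (no match yet)
Bit 5: prefix='011' -> emit 'b', reset
Bit 6: prefix='0' (no match yet)
Bit 7: prefix='00' -> emit 'f', reset

Answer: 2 b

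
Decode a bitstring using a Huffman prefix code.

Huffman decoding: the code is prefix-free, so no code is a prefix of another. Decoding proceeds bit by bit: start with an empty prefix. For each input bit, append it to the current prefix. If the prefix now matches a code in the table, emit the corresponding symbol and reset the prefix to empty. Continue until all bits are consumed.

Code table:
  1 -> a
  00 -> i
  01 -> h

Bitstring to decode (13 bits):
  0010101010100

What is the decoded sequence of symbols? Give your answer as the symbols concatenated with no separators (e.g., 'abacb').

Bit 0: prefix='0' (no match yet)
Bit 1: prefix='00' -> emit 'i', reset
Bit 2: prefix='1' -> emit 'a', reset
Bit 3: prefix='0' (no match yet)
Bit 4: prefix='01' -> emit 'h', reset
Bit 5: prefix='0' (no match yet)
Bit 6: prefix='01' -> emit 'h', reset
Bit 7: prefix='0' (no match yet)
Bit 8: prefix='01' -> emit 'h', reset
Bit 9: prefix='0' (no match yet)
Bit 10: prefix='01' -> emit 'h', reset
Bit 11: prefix='0' (no match yet)
Bit 12: prefix='00' -> emit 'i', reset

Answer: iahhhhi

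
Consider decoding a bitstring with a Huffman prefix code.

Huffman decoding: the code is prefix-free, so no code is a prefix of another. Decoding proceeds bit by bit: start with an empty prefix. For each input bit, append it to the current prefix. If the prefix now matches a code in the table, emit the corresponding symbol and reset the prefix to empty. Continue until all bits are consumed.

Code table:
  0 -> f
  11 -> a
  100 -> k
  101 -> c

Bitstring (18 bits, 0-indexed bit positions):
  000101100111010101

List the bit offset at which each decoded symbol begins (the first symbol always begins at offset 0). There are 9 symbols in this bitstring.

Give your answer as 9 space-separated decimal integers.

Answer: 0 1 2 3 6 9 11 14 15

Derivation:
Bit 0: prefix='0' -> emit 'f', reset
Bit 1: prefix='0' -> emit 'f', reset
Bit 2: prefix='0' -> emit 'f', reset
Bit 3: prefix='1' (no match yet)
Bit 4: prefix='10' (no match yet)
Bit 5: prefix='101' -> emit 'c', reset
Bit 6: prefix='1' (no match yet)
Bit 7: prefix='10' (no match yet)
Bit 8: prefix='100' -> emit 'k', reset
Bit 9: prefix='1' (no match yet)
Bit 10: prefix='11' -> emit 'a', reset
Bit 11: prefix='1' (no match yet)
Bit 12: prefix='10' (no match yet)
Bit 13: prefix='101' -> emit 'c', reset
Bit 14: prefix='0' -> emit 'f', reset
Bit 15: prefix='1' (no match yet)
Bit 16: prefix='10' (no match yet)
Bit 17: prefix='101' -> emit 'c', reset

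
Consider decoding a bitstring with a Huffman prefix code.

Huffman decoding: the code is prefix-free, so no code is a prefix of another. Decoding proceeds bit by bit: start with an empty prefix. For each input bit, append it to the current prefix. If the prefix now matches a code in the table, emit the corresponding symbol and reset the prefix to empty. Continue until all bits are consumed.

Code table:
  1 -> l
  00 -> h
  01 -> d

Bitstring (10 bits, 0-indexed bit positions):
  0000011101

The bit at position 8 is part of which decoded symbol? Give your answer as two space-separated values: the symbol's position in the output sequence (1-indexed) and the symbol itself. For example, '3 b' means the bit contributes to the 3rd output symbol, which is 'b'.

Bit 0: prefix='0' (no match yet)
Bit 1: prefix='00' -> emit 'h', reset
Bit 2: prefix='0' (no match yet)
Bit 3: prefix='00' -> emit 'h', reset
Bit 4: prefix='0' (no match yet)
Bit 5: prefix='01' -> emit 'd', reset
Bit 6: prefix='1' -> emit 'l', reset
Bit 7: prefix='1' -> emit 'l', reset
Bit 8: prefix='0' (no match yet)
Bit 9: prefix='01' -> emit 'd', reset

Answer: 6 d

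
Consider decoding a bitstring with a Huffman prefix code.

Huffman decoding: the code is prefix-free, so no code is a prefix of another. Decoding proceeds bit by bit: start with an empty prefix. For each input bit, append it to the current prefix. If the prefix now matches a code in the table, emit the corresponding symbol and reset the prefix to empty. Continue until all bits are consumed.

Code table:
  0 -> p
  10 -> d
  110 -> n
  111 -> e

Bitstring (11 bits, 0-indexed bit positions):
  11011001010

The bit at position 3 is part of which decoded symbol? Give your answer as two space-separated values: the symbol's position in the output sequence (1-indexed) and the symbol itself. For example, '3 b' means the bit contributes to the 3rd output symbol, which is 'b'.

Bit 0: prefix='1' (no match yet)
Bit 1: prefix='11' (no match yet)
Bit 2: prefix='110' -> emit 'n', reset
Bit 3: prefix='1' (no match yet)
Bit 4: prefix='11' (no match yet)
Bit 5: prefix='110' -> emit 'n', reset
Bit 6: prefix='0' -> emit 'p', reset
Bit 7: prefix='1' (no match yet)

Answer: 2 n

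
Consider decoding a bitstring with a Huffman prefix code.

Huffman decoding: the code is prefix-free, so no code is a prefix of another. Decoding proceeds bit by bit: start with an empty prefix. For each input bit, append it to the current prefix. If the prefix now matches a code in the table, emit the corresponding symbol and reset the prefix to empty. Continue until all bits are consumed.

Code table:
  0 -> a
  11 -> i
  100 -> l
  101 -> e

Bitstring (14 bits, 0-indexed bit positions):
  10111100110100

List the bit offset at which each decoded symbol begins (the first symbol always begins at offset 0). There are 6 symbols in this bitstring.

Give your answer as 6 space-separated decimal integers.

Bit 0: prefix='1' (no match yet)
Bit 1: prefix='10' (no match yet)
Bit 2: prefix='101' -> emit 'e', reset
Bit 3: prefix='1' (no match yet)
Bit 4: prefix='11' -> emit 'i', reset
Bit 5: prefix='1' (no match yet)
Bit 6: prefix='10' (no match yet)
Bit 7: prefix='100' -> emit 'l', reset
Bit 8: prefix='1' (no match yet)
Bit 9: prefix='11' -> emit 'i', reset
Bit 10: prefix='0' -> emit 'a', reset
Bit 11: prefix='1' (no match yet)
Bit 12: prefix='10' (no match yet)
Bit 13: prefix='100' -> emit 'l', reset

Answer: 0 3 5 8 10 11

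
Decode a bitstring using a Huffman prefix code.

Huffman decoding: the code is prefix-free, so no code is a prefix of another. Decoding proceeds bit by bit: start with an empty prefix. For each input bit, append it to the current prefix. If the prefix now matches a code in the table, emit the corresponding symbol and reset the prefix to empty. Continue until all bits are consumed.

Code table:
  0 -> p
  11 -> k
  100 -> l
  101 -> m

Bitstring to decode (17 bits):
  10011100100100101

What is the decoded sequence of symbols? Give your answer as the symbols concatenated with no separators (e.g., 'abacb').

Answer: lklllm

Derivation:
Bit 0: prefix='1' (no match yet)
Bit 1: prefix='10' (no match yet)
Bit 2: prefix='100' -> emit 'l', reset
Bit 3: prefix='1' (no match yet)
Bit 4: prefix='11' -> emit 'k', reset
Bit 5: prefix='1' (no match yet)
Bit 6: prefix='10' (no match yet)
Bit 7: prefix='100' -> emit 'l', reset
Bit 8: prefix='1' (no match yet)
Bit 9: prefix='10' (no match yet)
Bit 10: prefix='100' -> emit 'l', reset
Bit 11: prefix='1' (no match yet)
Bit 12: prefix='10' (no match yet)
Bit 13: prefix='100' -> emit 'l', reset
Bit 14: prefix='1' (no match yet)
Bit 15: prefix='10' (no match yet)
Bit 16: prefix='101' -> emit 'm', reset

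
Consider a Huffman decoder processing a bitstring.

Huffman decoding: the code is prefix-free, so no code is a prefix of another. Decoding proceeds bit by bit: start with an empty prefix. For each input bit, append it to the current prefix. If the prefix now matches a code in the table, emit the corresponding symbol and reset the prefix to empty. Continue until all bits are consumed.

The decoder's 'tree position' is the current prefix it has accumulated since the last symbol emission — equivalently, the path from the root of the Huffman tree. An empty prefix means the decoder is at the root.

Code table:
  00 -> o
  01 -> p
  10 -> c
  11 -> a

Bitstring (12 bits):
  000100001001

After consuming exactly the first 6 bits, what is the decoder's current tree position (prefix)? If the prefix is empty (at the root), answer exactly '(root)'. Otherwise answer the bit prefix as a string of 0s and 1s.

Answer: (root)

Derivation:
Bit 0: prefix='0' (no match yet)
Bit 1: prefix='00' -> emit 'o', reset
Bit 2: prefix='0' (no match yet)
Bit 3: prefix='01' -> emit 'p', reset
Bit 4: prefix='0' (no match yet)
Bit 5: prefix='00' -> emit 'o', reset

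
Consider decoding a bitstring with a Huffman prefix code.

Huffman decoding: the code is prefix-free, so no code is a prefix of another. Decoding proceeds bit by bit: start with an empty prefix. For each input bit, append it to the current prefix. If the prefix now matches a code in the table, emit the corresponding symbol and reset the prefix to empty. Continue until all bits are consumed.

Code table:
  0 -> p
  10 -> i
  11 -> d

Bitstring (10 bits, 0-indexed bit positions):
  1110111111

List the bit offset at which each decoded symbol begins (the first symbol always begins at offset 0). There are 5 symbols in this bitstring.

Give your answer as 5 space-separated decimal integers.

Bit 0: prefix='1' (no match yet)
Bit 1: prefix='11' -> emit 'd', reset
Bit 2: prefix='1' (no match yet)
Bit 3: prefix='10' -> emit 'i', reset
Bit 4: prefix='1' (no match yet)
Bit 5: prefix='11' -> emit 'd', reset
Bit 6: prefix='1' (no match yet)
Bit 7: prefix='11' -> emit 'd', reset
Bit 8: prefix='1' (no match yet)
Bit 9: prefix='11' -> emit 'd', reset

Answer: 0 2 4 6 8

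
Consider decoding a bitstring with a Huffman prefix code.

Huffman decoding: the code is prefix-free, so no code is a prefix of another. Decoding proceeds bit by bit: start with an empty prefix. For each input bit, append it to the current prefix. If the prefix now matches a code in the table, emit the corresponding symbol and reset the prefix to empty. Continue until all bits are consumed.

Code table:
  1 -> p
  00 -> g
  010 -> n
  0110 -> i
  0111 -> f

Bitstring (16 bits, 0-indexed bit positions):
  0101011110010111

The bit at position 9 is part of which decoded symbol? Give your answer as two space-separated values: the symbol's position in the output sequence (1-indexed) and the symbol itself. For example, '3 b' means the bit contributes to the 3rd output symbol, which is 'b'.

Answer: 5 g

Derivation:
Bit 0: prefix='0' (no match yet)
Bit 1: prefix='01' (no match yet)
Bit 2: prefix='010' -> emit 'n', reset
Bit 3: prefix='1' -> emit 'p', reset
Bit 4: prefix='0' (no match yet)
Bit 5: prefix='01' (no match yet)
Bit 6: prefix='011' (no match yet)
Bit 7: prefix='0111' -> emit 'f', reset
Bit 8: prefix='1' -> emit 'p', reset
Bit 9: prefix='0' (no match yet)
Bit 10: prefix='00' -> emit 'g', reset
Bit 11: prefix='1' -> emit 'p', reset
Bit 12: prefix='0' (no match yet)
Bit 13: prefix='01' (no match yet)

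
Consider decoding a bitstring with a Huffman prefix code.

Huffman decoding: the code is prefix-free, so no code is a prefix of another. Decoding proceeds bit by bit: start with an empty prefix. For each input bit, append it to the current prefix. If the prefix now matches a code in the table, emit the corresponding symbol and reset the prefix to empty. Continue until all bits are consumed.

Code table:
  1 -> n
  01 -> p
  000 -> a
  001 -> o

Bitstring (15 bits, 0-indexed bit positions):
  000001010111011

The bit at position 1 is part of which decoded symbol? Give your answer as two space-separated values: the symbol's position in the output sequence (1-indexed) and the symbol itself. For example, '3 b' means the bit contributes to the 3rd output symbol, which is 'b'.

Answer: 1 a

Derivation:
Bit 0: prefix='0' (no match yet)
Bit 1: prefix='00' (no match yet)
Bit 2: prefix='000' -> emit 'a', reset
Bit 3: prefix='0' (no match yet)
Bit 4: prefix='00' (no match yet)
Bit 5: prefix='001' -> emit 'o', reset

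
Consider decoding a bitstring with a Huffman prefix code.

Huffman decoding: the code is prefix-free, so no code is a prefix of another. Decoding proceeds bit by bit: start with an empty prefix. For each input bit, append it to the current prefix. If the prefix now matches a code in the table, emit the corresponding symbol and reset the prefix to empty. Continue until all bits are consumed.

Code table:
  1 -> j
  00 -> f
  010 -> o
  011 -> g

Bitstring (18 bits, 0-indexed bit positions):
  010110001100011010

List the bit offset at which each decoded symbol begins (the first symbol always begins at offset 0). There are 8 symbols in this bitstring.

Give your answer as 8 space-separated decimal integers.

Answer: 0 3 4 5 7 10 12 15

Derivation:
Bit 0: prefix='0' (no match yet)
Bit 1: prefix='01' (no match yet)
Bit 2: prefix='010' -> emit 'o', reset
Bit 3: prefix='1' -> emit 'j', reset
Bit 4: prefix='1' -> emit 'j', reset
Bit 5: prefix='0' (no match yet)
Bit 6: prefix='00' -> emit 'f', reset
Bit 7: prefix='0' (no match yet)
Bit 8: prefix='01' (no match yet)
Bit 9: prefix='011' -> emit 'g', reset
Bit 10: prefix='0' (no match yet)
Bit 11: prefix='00' -> emit 'f', reset
Bit 12: prefix='0' (no match yet)
Bit 13: prefix='01' (no match yet)
Bit 14: prefix='011' -> emit 'g', reset
Bit 15: prefix='0' (no match yet)
Bit 16: prefix='01' (no match yet)
Bit 17: prefix='010' -> emit 'o', reset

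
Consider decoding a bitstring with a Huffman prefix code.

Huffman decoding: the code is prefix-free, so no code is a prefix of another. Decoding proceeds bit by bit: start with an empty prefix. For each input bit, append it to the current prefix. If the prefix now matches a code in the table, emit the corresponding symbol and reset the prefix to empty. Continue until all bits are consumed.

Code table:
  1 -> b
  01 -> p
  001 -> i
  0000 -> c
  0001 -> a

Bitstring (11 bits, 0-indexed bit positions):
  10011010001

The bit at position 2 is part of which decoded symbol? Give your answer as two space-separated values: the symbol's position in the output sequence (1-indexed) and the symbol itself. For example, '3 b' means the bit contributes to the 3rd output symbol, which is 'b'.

Answer: 2 i

Derivation:
Bit 0: prefix='1' -> emit 'b', reset
Bit 1: prefix='0' (no match yet)
Bit 2: prefix='00' (no match yet)
Bit 3: prefix='001' -> emit 'i', reset
Bit 4: prefix='1' -> emit 'b', reset
Bit 5: prefix='0' (no match yet)
Bit 6: prefix='01' -> emit 'p', reset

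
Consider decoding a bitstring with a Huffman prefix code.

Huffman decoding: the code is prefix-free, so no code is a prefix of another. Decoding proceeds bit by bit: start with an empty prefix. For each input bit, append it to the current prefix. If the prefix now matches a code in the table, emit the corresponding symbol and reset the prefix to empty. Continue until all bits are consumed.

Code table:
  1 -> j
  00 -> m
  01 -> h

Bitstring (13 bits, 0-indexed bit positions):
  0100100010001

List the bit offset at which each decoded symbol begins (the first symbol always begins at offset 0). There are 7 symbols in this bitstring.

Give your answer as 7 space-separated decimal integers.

Bit 0: prefix='0' (no match yet)
Bit 1: prefix='01' -> emit 'h', reset
Bit 2: prefix='0' (no match yet)
Bit 3: prefix='00' -> emit 'm', reset
Bit 4: prefix='1' -> emit 'j', reset
Bit 5: prefix='0' (no match yet)
Bit 6: prefix='00' -> emit 'm', reset
Bit 7: prefix='0' (no match yet)
Bit 8: prefix='01' -> emit 'h', reset
Bit 9: prefix='0' (no match yet)
Bit 10: prefix='00' -> emit 'm', reset
Bit 11: prefix='0' (no match yet)
Bit 12: prefix='01' -> emit 'h', reset

Answer: 0 2 4 5 7 9 11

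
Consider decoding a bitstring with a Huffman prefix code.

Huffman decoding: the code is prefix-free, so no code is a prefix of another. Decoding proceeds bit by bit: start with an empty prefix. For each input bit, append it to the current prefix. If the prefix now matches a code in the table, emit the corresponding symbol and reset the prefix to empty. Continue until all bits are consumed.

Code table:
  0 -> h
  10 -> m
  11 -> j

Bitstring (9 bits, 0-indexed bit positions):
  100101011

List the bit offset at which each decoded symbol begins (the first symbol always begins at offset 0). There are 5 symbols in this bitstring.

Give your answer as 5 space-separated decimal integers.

Bit 0: prefix='1' (no match yet)
Bit 1: prefix='10' -> emit 'm', reset
Bit 2: prefix='0' -> emit 'h', reset
Bit 3: prefix='1' (no match yet)
Bit 4: prefix='10' -> emit 'm', reset
Bit 5: prefix='1' (no match yet)
Bit 6: prefix='10' -> emit 'm', reset
Bit 7: prefix='1' (no match yet)
Bit 8: prefix='11' -> emit 'j', reset

Answer: 0 2 3 5 7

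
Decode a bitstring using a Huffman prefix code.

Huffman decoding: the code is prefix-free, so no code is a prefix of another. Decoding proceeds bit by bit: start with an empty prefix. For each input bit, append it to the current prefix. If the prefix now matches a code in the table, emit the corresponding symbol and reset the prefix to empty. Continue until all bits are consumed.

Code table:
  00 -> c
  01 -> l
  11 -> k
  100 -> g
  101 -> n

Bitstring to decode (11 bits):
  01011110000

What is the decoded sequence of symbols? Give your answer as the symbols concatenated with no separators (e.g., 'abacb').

Bit 0: prefix='0' (no match yet)
Bit 1: prefix='01' -> emit 'l', reset
Bit 2: prefix='0' (no match yet)
Bit 3: prefix='01' -> emit 'l', reset
Bit 4: prefix='1' (no match yet)
Bit 5: prefix='11' -> emit 'k', reset
Bit 6: prefix='1' (no match yet)
Bit 7: prefix='10' (no match yet)
Bit 8: prefix='100' -> emit 'g', reset
Bit 9: prefix='0' (no match yet)
Bit 10: prefix='00' -> emit 'c', reset

Answer: llkgc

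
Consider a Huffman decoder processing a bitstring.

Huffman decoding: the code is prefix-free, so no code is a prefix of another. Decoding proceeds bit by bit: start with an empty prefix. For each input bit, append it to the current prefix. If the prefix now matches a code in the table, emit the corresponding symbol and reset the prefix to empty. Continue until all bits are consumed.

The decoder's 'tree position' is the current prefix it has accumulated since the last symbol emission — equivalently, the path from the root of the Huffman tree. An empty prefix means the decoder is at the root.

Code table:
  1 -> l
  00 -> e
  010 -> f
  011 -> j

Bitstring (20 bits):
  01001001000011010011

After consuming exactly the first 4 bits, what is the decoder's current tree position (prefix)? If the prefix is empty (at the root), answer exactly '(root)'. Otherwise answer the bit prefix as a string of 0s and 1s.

Bit 0: prefix='0' (no match yet)
Bit 1: prefix='01' (no match yet)
Bit 2: prefix='010' -> emit 'f', reset
Bit 3: prefix='0' (no match yet)

Answer: 0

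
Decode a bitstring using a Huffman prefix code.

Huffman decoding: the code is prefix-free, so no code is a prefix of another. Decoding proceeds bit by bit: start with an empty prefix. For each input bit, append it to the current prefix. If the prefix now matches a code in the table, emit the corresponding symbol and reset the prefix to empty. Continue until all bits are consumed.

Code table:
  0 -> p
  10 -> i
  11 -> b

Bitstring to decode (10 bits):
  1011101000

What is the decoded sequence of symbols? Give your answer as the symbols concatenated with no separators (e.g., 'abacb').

Answer: ibiipp

Derivation:
Bit 0: prefix='1' (no match yet)
Bit 1: prefix='10' -> emit 'i', reset
Bit 2: prefix='1' (no match yet)
Bit 3: prefix='11' -> emit 'b', reset
Bit 4: prefix='1' (no match yet)
Bit 5: prefix='10' -> emit 'i', reset
Bit 6: prefix='1' (no match yet)
Bit 7: prefix='10' -> emit 'i', reset
Bit 8: prefix='0' -> emit 'p', reset
Bit 9: prefix='0' -> emit 'p', reset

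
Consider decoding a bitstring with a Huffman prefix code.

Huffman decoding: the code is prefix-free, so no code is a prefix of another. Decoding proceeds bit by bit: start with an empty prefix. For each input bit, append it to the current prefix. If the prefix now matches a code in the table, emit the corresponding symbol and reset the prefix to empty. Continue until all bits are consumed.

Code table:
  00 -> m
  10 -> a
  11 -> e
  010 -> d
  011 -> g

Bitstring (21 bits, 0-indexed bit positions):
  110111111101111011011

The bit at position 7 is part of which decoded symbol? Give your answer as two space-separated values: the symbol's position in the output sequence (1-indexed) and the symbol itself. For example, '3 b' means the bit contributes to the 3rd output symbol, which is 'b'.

Answer: 4 e

Derivation:
Bit 0: prefix='1' (no match yet)
Bit 1: prefix='11' -> emit 'e', reset
Bit 2: prefix='0' (no match yet)
Bit 3: prefix='01' (no match yet)
Bit 4: prefix='011' -> emit 'g', reset
Bit 5: prefix='1' (no match yet)
Bit 6: prefix='11' -> emit 'e', reset
Bit 7: prefix='1' (no match yet)
Bit 8: prefix='11' -> emit 'e', reset
Bit 9: prefix='1' (no match yet)
Bit 10: prefix='10' -> emit 'a', reset
Bit 11: prefix='1' (no match yet)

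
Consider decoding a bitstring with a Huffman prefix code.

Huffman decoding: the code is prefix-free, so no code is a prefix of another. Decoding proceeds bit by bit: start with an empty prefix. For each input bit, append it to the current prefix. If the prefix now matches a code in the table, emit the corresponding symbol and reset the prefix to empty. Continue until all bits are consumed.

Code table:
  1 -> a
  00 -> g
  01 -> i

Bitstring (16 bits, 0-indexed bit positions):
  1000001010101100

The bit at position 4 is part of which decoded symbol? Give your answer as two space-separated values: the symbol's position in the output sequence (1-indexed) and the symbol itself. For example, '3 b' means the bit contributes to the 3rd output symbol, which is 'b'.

Answer: 3 g

Derivation:
Bit 0: prefix='1' -> emit 'a', reset
Bit 1: prefix='0' (no match yet)
Bit 2: prefix='00' -> emit 'g', reset
Bit 3: prefix='0' (no match yet)
Bit 4: prefix='00' -> emit 'g', reset
Bit 5: prefix='0' (no match yet)
Bit 6: prefix='01' -> emit 'i', reset
Bit 7: prefix='0' (no match yet)
Bit 8: prefix='01' -> emit 'i', reset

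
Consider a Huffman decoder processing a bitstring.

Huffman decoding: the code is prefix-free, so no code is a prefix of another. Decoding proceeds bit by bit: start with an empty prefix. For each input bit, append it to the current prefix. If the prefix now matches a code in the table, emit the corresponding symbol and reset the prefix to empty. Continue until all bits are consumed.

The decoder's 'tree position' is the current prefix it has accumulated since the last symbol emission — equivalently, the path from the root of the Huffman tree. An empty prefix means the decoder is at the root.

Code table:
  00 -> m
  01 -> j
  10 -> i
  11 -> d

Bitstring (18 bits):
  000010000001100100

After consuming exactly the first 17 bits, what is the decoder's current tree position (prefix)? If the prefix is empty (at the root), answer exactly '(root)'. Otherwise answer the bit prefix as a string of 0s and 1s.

Bit 0: prefix='0' (no match yet)
Bit 1: prefix='00' -> emit 'm', reset
Bit 2: prefix='0' (no match yet)
Bit 3: prefix='00' -> emit 'm', reset
Bit 4: prefix='1' (no match yet)
Bit 5: prefix='10' -> emit 'i', reset
Bit 6: prefix='0' (no match yet)
Bit 7: prefix='00' -> emit 'm', reset
Bit 8: prefix='0' (no match yet)
Bit 9: prefix='00' -> emit 'm', reset
Bit 10: prefix='0' (no match yet)
Bit 11: prefix='01' -> emit 'j', reset
Bit 12: prefix='1' (no match yet)
Bit 13: prefix='10' -> emit 'i', reset
Bit 14: prefix='0' (no match yet)
Bit 15: prefix='01' -> emit 'j', reset
Bit 16: prefix='0' (no match yet)

Answer: 0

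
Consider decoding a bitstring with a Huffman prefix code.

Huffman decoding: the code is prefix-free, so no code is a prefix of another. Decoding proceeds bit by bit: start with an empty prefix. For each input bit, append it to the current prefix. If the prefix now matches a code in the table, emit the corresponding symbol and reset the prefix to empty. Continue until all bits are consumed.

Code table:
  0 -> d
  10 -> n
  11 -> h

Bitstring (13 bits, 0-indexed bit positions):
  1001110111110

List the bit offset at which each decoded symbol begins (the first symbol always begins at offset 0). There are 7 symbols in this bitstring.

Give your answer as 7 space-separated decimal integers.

Bit 0: prefix='1' (no match yet)
Bit 1: prefix='10' -> emit 'n', reset
Bit 2: prefix='0' -> emit 'd', reset
Bit 3: prefix='1' (no match yet)
Bit 4: prefix='11' -> emit 'h', reset
Bit 5: prefix='1' (no match yet)
Bit 6: prefix='10' -> emit 'n', reset
Bit 7: prefix='1' (no match yet)
Bit 8: prefix='11' -> emit 'h', reset
Bit 9: prefix='1' (no match yet)
Bit 10: prefix='11' -> emit 'h', reset
Bit 11: prefix='1' (no match yet)
Bit 12: prefix='10' -> emit 'n', reset

Answer: 0 2 3 5 7 9 11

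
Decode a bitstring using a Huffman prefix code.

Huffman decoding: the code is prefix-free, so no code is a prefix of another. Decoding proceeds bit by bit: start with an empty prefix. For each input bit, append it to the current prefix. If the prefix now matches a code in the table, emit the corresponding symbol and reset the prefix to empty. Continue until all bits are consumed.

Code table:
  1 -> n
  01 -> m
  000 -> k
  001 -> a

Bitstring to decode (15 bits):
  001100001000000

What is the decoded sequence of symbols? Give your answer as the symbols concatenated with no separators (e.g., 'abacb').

Bit 0: prefix='0' (no match yet)
Bit 1: prefix='00' (no match yet)
Bit 2: prefix='001' -> emit 'a', reset
Bit 3: prefix='1' -> emit 'n', reset
Bit 4: prefix='0' (no match yet)
Bit 5: prefix='00' (no match yet)
Bit 6: prefix='000' -> emit 'k', reset
Bit 7: prefix='0' (no match yet)
Bit 8: prefix='01' -> emit 'm', reset
Bit 9: prefix='0' (no match yet)
Bit 10: prefix='00' (no match yet)
Bit 11: prefix='000' -> emit 'k', reset
Bit 12: prefix='0' (no match yet)
Bit 13: prefix='00' (no match yet)
Bit 14: prefix='000' -> emit 'k', reset

Answer: ankmkk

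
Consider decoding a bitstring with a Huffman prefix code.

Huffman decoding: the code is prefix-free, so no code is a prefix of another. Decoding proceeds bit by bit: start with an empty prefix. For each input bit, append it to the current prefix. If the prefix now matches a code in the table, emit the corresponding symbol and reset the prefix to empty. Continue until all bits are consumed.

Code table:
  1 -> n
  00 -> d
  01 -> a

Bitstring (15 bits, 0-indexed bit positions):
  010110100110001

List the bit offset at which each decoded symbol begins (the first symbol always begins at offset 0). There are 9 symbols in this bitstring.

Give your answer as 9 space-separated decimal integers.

Bit 0: prefix='0' (no match yet)
Bit 1: prefix='01' -> emit 'a', reset
Bit 2: prefix='0' (no match yet)
Bit 3: prefix='01' -> emit 'a', reset
Bit 4: prefix='1' -> emit 'n', reset
Bit 5: prefix='0' (no match yet)
Bit 6: prefix='01' -> emit 'a', reset
Bit 7: prefix='0' (no match yet)
Bit 8: prefix='00' -> emit 'd', reset
Bit 9: prefix='1' -> emit 'n', reset
Bit 10: prefix='1' -> emit 'n', reset
Bit 11: prefix='0' (no match yet)
Bit 12: prefix='00' -> emit 'd', reset
Bit 13: prefix='0' (no match yet)
Bit 14: prefix='01' -> emit 'a', reset

Answer: 0 2 4 5 7 9 10 11 13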